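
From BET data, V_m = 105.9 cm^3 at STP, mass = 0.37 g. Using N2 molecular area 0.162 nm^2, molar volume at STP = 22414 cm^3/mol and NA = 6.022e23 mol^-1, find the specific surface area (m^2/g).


Number of moles in monolayer = V_m / 22414 = 105.9 / 22414 = 0.00472473
Number of molecules = moles * NA = 0.00472473 * 6.022e23
SA = molecules * sigma / mass
SA = (105.9 / 22414) * 6.022e23 * 0.162e-18 / 0.37
SA = 1245.7 m^2/g

1245.7


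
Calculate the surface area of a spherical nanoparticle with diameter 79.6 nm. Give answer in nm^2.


Radius r = 79.6/2 = 39.8 nm
Surface area SA = 4 * pi * r^2
SA = 4 * pi * (39.8)^2
SA = 19905.63 nm^2

19905.63


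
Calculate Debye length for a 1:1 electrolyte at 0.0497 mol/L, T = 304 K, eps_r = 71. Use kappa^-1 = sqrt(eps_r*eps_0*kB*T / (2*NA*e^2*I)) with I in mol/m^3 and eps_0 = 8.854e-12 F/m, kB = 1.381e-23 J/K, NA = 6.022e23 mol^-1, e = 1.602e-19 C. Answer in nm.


Ionic strength I = 0.0497 * 1^2 * 1000 = 49.7 mol/m^3
kappa^-1 = sqrt(71 * 8.854e-12 * 1.381e-23 * 304 / (2 * 6.022e23 * (1.602e-19)^2 * 49.7))
kappa^-1 = 1.311 nm

1.311


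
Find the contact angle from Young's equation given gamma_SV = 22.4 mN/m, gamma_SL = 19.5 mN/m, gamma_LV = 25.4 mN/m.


cos(theta) = (gamma_SV - gamma_SL) / gamma_LV
cos(theta) = (22.4 - 19.5) / 25.4
cos(theta) = 0.114173
theta = arccos(0.114173) = 83.44 degrees

83.44


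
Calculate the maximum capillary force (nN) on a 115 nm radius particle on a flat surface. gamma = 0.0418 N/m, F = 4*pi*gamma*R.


Convert radius: R = 115 nm = 1.15e-07 m
F = 4 * pi * gamma * R
F = 4 * pi * 0.0418 * 1.15e-07
F = 6.04065e-08 N = 60.4065 nN

60.4065


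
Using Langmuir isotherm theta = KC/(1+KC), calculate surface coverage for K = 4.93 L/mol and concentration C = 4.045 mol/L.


Langmuir isotherm: theta = K*C / (1 + K*C)
K*C = 4.93 * 4.045 = 19.94185
theta = 19.94185 / (1 + 19.94185) = 19.94185 / 20.94185
theta = 0.9522

0.9522


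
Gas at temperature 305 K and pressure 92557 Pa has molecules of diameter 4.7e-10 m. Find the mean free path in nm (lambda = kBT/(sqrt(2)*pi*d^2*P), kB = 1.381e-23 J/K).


Mean free path: lambda = kB*T / (sqrt(2) * pi * d^2 * P)
lambda = 1.381e-23 * 305 / (sqrt(2) * pi * (4.7e-10)^2 * 92557)
lambda = 4.63686e-08 m
lambda = 46.37 nm

46.37


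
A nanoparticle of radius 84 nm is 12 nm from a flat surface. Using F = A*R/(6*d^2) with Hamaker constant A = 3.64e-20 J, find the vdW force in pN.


Convert to SI: R = 84 nm = 8.4e-08 m, d = 12 nm = 1.2e-08 m
F = A * R / (6 * d^2)
F = 3.64e-20 * 8.4e-08 / (6 * (1.2e-08)^2)
F = 3.53889e-12 N = 3.539 pN

3.539


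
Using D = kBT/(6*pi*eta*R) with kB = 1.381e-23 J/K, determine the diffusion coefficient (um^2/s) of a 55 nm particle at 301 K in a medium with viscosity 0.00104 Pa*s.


Radius R = 55/2 = 27.5 nm = 2.75e-08 m
D = kB*T / (6*pi*eta*R)
D = 1.381e-23 * 301 / (6 * pi * 0.00104 * 2.75e-08)
D = 7.71069e-12 m^2/s = 7.711 um^2/s

7.711


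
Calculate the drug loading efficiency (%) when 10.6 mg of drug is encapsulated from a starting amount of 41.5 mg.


Drug loading efficiency = (drug loaded / drug initial) * 100
DLE = 10.6 / 41.5 * 100
DLE = 0.2554 * 100
DLE = 25.54%

25.54


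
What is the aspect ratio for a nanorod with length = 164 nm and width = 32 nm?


Aspect ratio AR = length / diameter
AR = 164 / 32
AR = 5.12

5.12


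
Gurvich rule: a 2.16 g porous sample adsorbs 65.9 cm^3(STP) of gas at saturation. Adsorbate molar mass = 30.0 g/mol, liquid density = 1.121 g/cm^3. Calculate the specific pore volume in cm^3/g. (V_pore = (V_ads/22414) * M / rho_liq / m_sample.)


Moles adsorbed n = V_ads / 22414 = 65.9 / 22414 = 2.940127e-03 mol
Liquid volume V_liq = n * M / rho_liq = 2.940127e-03 * 30.0 / 1.121 = 0.07868 cm^3
Specific pore volume V_pore = V_liq / m_sample = 0.07868 / 2.16
V_pore = 0.0364 cm^3/g

0.0364


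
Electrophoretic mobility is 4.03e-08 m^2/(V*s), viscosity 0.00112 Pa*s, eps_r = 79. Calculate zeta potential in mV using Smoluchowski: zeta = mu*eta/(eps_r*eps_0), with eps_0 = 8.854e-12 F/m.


Smoluchowski equation: zeta = mu * eta / (eps_r * eps_0)
zeta = 4.03e-08 * 0.00112 / (79 * 8.854e-12)
zeta = 0.064529 V = 64.53 mV

64.53


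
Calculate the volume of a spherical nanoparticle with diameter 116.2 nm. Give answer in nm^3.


Radius r = 116.2/2 = 58.1 nm
Volume V = (4/3) * pi * r^3
V = (4/3) * pi * (58.1)^3
V = 821517.85 nm^3

821517.85


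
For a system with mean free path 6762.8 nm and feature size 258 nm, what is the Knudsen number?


Knudsen number Kn = lambda / L
Kn = 6762.8 / 258
Kn = 26.2124

26.2124


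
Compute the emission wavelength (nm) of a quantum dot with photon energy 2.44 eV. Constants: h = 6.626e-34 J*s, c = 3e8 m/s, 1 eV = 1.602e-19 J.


Convert energy: E = 2.44 eV = 2.44 * 1.602e-19 = 3.90888e-19 J
lambda = h*c / E = 6.626e-34 * 3e8 / 3.90888e-19
lambda = 5.08534e-07 m = 508.5 nm

508.5


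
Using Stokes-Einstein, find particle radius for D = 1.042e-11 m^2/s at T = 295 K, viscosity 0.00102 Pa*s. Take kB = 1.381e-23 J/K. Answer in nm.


Stokes-Einstein: R = kB*T / (6*pi*eta*D)
R = 1.381e-23 * 295 / (6 * pi * 0.00102 * 1.042e-11)
R = 2.03351e-08 m = 20.34 nm

20.34


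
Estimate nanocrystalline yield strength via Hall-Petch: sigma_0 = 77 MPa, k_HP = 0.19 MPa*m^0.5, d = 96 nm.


d = 96 nm = 9.6e-08 m
sqrt(d) = 0.0003098387
Hall-Petch contribution = k / sqrt(d) = 0.19 / 0.0003098387 = 613.2 MPa
sigma = sigma_0 + k/sqrt(d) = 77 + 613.2 = 690.2 MPa

690.2


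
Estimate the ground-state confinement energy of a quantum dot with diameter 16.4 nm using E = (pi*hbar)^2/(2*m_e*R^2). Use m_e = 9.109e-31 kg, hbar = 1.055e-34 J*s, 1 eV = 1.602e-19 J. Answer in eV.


Radius R = 16.4/2 = 8.2 nm = 8.2e-09 m
E = (pi * 1.055e-34)^2 / (2 * 9.109e-31 * (8.2e-09)^2)
E(J) = 8.9676e-22
E = E(J) / 1.602e-19 = 0.0056 eV

0.0056


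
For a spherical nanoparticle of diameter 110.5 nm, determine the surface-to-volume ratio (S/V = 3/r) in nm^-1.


Radius r = 110.5/2 = 55.25 nm
S/V = 3 / r = 3 / 55.25
S/V = 0.0543 nm^-1

0.0543


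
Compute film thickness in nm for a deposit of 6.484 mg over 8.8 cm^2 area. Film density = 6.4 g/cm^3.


Convert: m = 6.484 mg = 6.4840e-06 kg, A = 8.8 cm^2 = 8.8000e-04 m^2, rho = 6.4 g/cm^3 = 6400 kg/m^3
t = m / (A * rho)
t = 6.4840e-06 / (8.8000e-04 * 6400)
t = 1.1513e-06 m = 1151.3 nm

1151.3


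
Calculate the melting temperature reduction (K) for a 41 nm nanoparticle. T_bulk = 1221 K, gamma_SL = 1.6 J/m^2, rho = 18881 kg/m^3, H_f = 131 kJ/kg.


Radius R = 41/2 = 20.5 nm = 2.05e-08 m
Convert H_f = 131 kJ/kg = 131000 J/kg
dT = 2 * gamma_SL * T_bulk / (rho * H_f * R)
dT = 2 * 1.6 * 1221 / (18881 * 131000 * 2.05e-08)
dT = 77.1 K

77.1


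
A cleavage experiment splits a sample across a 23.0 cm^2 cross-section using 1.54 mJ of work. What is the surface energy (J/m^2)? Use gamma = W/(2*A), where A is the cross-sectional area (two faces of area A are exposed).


Convert: A = 23.0 cm^2 = 0.0023 m^2, W = 1.54 mJ = 0.00154 J
Cleaving exposes two faces of area A, so total new surface = 2*A and gamma = W / (2*A)
gamma = 0.00154 / (2 * 0.0023)
gamma = 0.335 J/m^2

0.335


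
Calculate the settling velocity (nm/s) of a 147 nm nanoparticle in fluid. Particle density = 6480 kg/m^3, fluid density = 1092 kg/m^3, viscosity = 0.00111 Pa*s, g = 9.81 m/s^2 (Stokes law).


Radius R = 147/2 nm = 7.35e-08 m
Density difference = 6480 - 1092 = 5388 kg/m^3
v = 2 * R^2 * (rho_p - rho_f) * g / (9 * eta)
v = 2 * (7.35e-08)^2 * 5388 * 9.81 / (9 * 0.00111)
v = 5.71657e-08 m/s = 57.1657 nm/s

57.1657


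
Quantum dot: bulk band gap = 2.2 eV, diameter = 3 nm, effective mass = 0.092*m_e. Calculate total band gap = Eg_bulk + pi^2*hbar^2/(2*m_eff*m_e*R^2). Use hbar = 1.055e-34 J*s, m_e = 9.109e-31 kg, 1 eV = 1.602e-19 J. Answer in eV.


Radius R = 3/2 nm = 1.5e-09 m
Confinement energy dE = pi^2 * hbar^2 / (2 * m_eff * m_e * R^2)
dE = pi^2 * (1.055e-34)^2 / (2 * 0.092 * 9.109e-31 * (1.5e-09)^2) J, divided by 1.602e-19 J/eV
dE = 1.8183 eV
Total band gap = E_g(bulk) + dE = 2.2 + 1.8183 = 4.0183 eV

4.0183


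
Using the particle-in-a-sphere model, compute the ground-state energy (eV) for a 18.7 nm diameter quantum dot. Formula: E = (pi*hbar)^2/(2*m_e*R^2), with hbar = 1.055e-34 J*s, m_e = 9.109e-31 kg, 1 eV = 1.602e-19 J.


Radius R = 18.7/2 = 9.35 nm = 9.35e-09 m
E = (pi * 1.055e-34)^2 / (2 * 9.109e-31 * (9.35e-09)^2)
E(J) = 6.89733e-22
E = E(J) / 1.602e-19 = 0.0043 eV

0.0043


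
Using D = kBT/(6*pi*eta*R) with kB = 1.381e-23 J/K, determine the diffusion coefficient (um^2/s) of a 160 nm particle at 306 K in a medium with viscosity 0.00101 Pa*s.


Radius R = 160/2 = 80 nm = 8e-08 m
D = kB*T / (6*pi*eta*R)
D = 1.381e-23 * 306 / (6 * pi * 0.00101 * 8e-08)
D = 2.77461e-12 m^2/s = 2.775 um^2/s

2.775


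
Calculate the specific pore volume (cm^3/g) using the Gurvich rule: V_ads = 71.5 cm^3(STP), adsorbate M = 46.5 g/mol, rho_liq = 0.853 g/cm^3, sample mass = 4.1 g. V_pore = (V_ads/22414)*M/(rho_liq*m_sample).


Moles adsorbed n = V_ads / 22414 = 71.5 / 22414 = 3.189971e-03 mol
Liquid volume V_liq = n * M / rho_liq = 3.189971e-03 * 46.5 / 0.853 = 0.17390 cm^3
Specific pore volume V_pore = V_liq / m_sample = 0.17390 / 4.1
V_pore = 0.0424 cm^3/g

0.0424


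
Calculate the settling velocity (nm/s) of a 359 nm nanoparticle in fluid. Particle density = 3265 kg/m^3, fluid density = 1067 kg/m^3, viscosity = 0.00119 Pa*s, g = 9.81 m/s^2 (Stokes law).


Radius R = 359/2 nm = 1.795e-07 m
Density difference = 3265 - 1067 = 2198 kg/m^3
v = 2 * R^2 * (rho_p - rho_f) * g / (9 * eta)
v = 2 * (1.795e-07)^2 * 2198 * 9.81 / (9 * 0.00119)
v = 1.29738e-07 m/s = 129.7377 nm/s

129.7377


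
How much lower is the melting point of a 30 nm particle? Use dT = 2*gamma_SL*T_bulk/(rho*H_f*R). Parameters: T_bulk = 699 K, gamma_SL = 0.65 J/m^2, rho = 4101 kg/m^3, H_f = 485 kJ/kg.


Radius R = 30/2 = 15 nm = 1.5e-08 m
Convert H_f = 485 kJ/kg = 485000 J/kg
dT = 2 * gamma_SL * T_bulk / (rho * H_f * R)
dT = 2 * 0.65 * 699 / (4101 * 485000 * 1.5e-08)
dT = 30.5 K

30.5


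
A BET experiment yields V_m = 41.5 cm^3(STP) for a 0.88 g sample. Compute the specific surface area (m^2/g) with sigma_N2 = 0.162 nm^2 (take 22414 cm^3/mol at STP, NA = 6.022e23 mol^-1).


Number of moles in monolayer = V_m / 22414 = 41.5 / 22414 = 0.00185152
Number of molecules = moles * NA = 0.00185152 * 6.022e23
SA = molecules * sigma / mass
SA = (41.5 / 22414) * 6.022e23 * 0.162e-18 / 0.88
SA = 205.3 m^2/g

205.3


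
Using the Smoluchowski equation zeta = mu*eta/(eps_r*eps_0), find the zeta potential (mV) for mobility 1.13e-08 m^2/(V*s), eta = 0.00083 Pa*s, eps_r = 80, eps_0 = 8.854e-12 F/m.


Smoluchowski equation: zeta = mu * eta / (eps_r * eps_0)
zeta = 1.13e-08 * 0.00083 / (80 * 8.854e-12)
zeta = 0.013241 V = 13.24 mV

13.24


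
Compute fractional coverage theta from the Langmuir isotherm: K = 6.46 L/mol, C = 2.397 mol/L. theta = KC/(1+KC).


Langmuir isotherm: theta = K*C / (1 + K*C)
K*C = 6.46 * 2.397 = 15.48462
theta = 15.48462 / (1 + 15.48462) = 15.48462 / 16.48462
theta = 0.9393

0.9393


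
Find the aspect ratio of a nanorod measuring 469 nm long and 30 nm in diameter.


Aspect ratio AR = length / diameter
AR = 469 / 30
AR = 15.63

15.63


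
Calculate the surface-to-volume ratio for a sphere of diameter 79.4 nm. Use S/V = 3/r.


Radius r = 79.4/2 = 39.7 nm
S/V = 3 / r = 3 / 39.7
S/V = 0.0756 nm^-1

0.0756


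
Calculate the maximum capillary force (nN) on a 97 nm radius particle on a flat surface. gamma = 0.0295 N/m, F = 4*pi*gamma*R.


Convert radius: R = 97 nm = 9.7e-08 m
F = 4 * pi * gamma * R
F = 4 * pi * 0.0295 * 9.7e-08
F = 3.59587e-08 N = 35.9587 nN

35.9587


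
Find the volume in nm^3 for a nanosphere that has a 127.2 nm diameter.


Radius r = 127.2/2 = 63.6 nm
Volume V = (4/3) * pi * r^3
V = (4/3) * pi * (63.6)^3
V = 1077605.89 nm^3

1077605.89


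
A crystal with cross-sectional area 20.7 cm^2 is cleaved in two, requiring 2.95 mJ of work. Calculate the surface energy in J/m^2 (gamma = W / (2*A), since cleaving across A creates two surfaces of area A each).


Convert: A = 20.7 cm^2 = 0.00207 m^2, W = 2.95 mJ = 0.00295 J
Cleaving exposes two faces of area A, so total new surface = 2*A and gamma = W / (2*A)
gamma = 0.00295 / (2 * 0.00207)
gamma = 0.713 J/m^2

0.713


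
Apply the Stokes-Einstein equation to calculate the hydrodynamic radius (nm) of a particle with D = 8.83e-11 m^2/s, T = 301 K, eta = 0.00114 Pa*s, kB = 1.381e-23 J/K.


Stokes-Einstein: R = kB*T / (6*pi*eta*D)
R = 1.381e-23 * 301 / (6 * pi * 0.00114 * 8.83e-11)
R = 2.19075e-09 m = 2.19 nm

2.19


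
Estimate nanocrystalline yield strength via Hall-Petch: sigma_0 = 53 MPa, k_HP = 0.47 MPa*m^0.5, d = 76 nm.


d = 76 nm = 7.6e-08 m
sqrt(d) = 0.000275681
Hall-Petch contribution = k / sqrt(d) = 0.47 / 0.000275681 = 1704.9 MPa
sigma = sigma_0 + k/sqrt(d) = 53 + 1704.9 = 1757.9 MPa

1757.9


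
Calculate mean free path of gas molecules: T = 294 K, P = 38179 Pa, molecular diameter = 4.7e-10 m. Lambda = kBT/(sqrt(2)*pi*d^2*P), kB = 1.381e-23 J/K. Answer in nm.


Mean free path: lambda = kB*T / (sqrt(2) * pi * d^2 * P)
lambda = 1.381e-23 * 294 / (sqrt(2) * pi * (4.7e-10)^2 * 38179)
lambda = 1.08357e-07 m
lambda = 108.36 nm

108.36


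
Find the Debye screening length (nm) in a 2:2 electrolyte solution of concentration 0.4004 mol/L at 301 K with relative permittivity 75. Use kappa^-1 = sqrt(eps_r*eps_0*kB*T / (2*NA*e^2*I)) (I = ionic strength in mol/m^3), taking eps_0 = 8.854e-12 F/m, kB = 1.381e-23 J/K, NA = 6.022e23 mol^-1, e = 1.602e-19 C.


Ionic strength I = 0.4004 * 2^2 * 1000 = 1601.6 mol/m^3
kappa^-1 = sqrt(75 * 8.854e-12 * 1.381e-23 * 301 / (2 * 6.022e23 * (1.602e-19)^2 * 1601.6))
kappa^-1 = 0.236 nm

0.236


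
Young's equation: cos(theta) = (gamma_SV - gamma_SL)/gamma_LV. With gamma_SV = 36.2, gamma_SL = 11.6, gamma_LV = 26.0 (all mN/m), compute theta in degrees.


cos(theta) = (gamma_SV - gamma_SL) / gamma_LV
cos(theta) = (36.2 - 11.6) / 26.0
cos(theta) = 0.946154
theta = arccos(0.946154) = 18.89 degrees

18.89


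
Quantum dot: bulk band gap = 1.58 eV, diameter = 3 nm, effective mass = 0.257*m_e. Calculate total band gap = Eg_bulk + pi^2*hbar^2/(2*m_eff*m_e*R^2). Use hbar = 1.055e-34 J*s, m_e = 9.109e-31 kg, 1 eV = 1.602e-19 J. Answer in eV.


Radius R = 3/2 nm = 1.5e-09 m
Confinement energy dE = pi^2 * hbar^2 / (2 * m_eff * m_e * R^2)
dE = pi^2 * (1.055e-34)^2 / (2 * 0.257 * 9.109e-31 * (1.5e-09)^2) J, divided by 1.602e-19 J/eV
dE = 0.6509 eV
Total band gap = E_g(bulk) + dE = 1.58 + 0.6509 = 2.2309 eV

2.2309


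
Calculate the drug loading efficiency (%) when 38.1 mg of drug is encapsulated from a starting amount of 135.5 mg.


Drug loading efficiency = (drug loaded / drug initial) * 100
DLE = 38.1 / 135.5 * 100
DLE = 0.2812 * 100
DLE = 28.12%

28.12


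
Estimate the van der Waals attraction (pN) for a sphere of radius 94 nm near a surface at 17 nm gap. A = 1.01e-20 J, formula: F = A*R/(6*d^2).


Convert to SI: R = 94 nm = 9.4e-08 m, d = 17 nm = 1.7e-08 m
F = A * R / (6 * d^2)
F = 1.01e-20 * 9.4e-08 / (6 * (1.7e-08)^2)
F = 5.4752e-13 N = 0.548 pN

0.548


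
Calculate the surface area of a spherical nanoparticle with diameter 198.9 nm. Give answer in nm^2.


Radius r = 198.9/2 = 99.45 nm
Surface area SA = 4 * pi * r^2
SA = 4 * pi * (99.45)^2
SA = 124285.21 nm^2

124285.21


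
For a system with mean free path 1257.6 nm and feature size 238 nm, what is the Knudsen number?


Knudsen number Kn = lambda / L
Kn = 1257.6 / 238
Kn = 5.284

5.284


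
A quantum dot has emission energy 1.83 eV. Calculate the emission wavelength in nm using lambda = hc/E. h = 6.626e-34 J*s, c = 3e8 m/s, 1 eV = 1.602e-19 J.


Convert energy: E = 1.83 eV = 1.83 * 1.602e-19 = 2.93166e-19 J
lambda = h*c / E = 6.626e-34 * 3e8 / 2.93166e-19
lambda = 6.78046e-07 m = 678.0 nm

678.0


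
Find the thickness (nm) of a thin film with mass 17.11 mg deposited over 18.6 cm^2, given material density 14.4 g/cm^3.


Convert: m = 17.11 mg = 1.7110e-05 kg, A = 18.6 cm^2 = 1.8600e-03 m^2, rho = 14.4 g/cm^3 = 14400 kg/m^3
t = m / (A * rho)
t = 1.7110e-05 / (1.8600e-03 * 14400)
t = 6.3881e-07 m = 638.8 nm

638.8


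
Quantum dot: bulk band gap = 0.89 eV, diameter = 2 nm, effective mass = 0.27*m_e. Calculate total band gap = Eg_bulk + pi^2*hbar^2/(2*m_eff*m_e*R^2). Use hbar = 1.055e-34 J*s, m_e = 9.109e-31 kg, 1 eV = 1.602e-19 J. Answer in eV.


Radius R = 2/2 nm = 1e-09 m
Confinement energy dE = pi^2 * hbar^2 / (2 * m_eff * m_e * R^2)
dE = pi^2 * (1.055e-34)^2 / (2 * 0.27 * 9.109e-31 * (1e-09)^2) J, divided by 1.602e-19 J/eV
dE = 1.394 eV
Total band gap = E_g(bulk) + dE = 0.89 + 1.394 = 2.284 eV

2.284


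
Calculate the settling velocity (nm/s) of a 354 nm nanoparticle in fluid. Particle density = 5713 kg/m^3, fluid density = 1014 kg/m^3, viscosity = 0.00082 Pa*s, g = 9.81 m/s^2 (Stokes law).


Radius R = 354/2 nm = 1.77e-07 m
Density difference = 5713 - 1014 = 4699 kg/m^3
v = 2 * R^2 * (rho_p - rho_f) * g / (9 * eta)
v = 2 * (1.77e-07)^2 * 4699 * 9.81 / (9 * 0.00082)
v = 3.91376e-07 m/s = 391.3764 nm/s

391.3764


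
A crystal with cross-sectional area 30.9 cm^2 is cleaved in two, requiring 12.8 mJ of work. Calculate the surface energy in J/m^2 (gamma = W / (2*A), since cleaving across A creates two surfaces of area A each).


Convert: A = 30.9 cm^2 = 0.00309 m^2, W = 12.8 mJ = 0.0128 J
Cleaving exposes two faces of area A, so total new surface = 2*A and gamma = W / (2*A)
gamma = 0.0128 / (2 * 0.00309)
gamma = 2.071 J/m^2

2.071


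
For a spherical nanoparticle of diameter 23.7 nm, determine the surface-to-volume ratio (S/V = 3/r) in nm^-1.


Radius r = 23.7/2 = 11.85 nm
S/V = 3 / r = 3 / 11.85
S/V = 0.2532 nm^-1

0.2532


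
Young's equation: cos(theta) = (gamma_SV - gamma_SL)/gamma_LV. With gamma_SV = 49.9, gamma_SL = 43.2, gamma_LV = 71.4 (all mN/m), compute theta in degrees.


cos(theta) = (gamma_SV - gamma_SL) / gamma_LV
cos(theta) = (49.9 - 43.2) / 71.4
cos(theta) = 0.093838
theta = arccos(0.093838) = 84.62 degrees

84.62


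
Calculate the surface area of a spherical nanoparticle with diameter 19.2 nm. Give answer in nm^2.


Radius r = 19.2/2 = 9.6 nm
Surface area SA = 4 * pi * r^2
SA = 4 * pi * (9.6)^2
SA = 1158.12 nm^2

1158.12


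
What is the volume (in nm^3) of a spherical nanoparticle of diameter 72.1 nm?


Radius r = 72.1/2 = 36.05 nm
Volume V = (4/3) * pi * r^3
V = (4/3) * pi * (36.05)^3
V = 196247.63 nm^3

196247.63


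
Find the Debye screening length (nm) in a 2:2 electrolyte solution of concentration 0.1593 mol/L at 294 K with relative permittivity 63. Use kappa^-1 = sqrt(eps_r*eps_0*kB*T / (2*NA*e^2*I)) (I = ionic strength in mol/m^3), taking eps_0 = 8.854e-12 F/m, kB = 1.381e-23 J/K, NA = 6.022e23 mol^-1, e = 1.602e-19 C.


Ionic strength I = 0.1593 * 2^2 * 1000 = 637.2 mol/m^3
kappa^-1 = sqrt(63 * 8.854e-12 * 1.381e-23 * 294 / (2 * 6.022e23 * (1.602e-19)^2 * 637.2))
kappa^-1 = 0.339 nm

0.339


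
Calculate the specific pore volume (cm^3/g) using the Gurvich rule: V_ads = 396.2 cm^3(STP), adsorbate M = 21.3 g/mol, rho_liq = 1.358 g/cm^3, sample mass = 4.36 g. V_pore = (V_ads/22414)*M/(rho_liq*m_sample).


Moles adsorbed n = V_ads / 22414 = 396.2 / 22414 = 1.767645e-02 mol
Liquid volume V_liq = n * M / rho_liq = 1.767645e-02 * 21.3 / 1.358 = 0.27725 cm^3
Specific pore volume V_pore = V_liq / m_sample = 0.27725 / 4.36
V_pore = 0.0636 cm^3/g

0.0636


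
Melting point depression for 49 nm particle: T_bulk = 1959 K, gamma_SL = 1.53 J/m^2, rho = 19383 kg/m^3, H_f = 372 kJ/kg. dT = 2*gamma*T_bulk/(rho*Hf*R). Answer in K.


Radius R = 49/2 = 24.5 nm = 2.45e-08 m
Convert H_f = 372 kJ/kg = 372000 J/kg
dT = 2 * gamma_SL * T_bulk / (rho * H_f * R)
dT = 2 * 1.53 * 1959 / (19383 * 372000 * 2.45e-08)
dT = 33.9 K

33.9


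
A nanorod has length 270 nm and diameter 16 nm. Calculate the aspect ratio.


Aspect ratio AR = length / diameter
AR = 270 / 16
AR = 16.88

16.88


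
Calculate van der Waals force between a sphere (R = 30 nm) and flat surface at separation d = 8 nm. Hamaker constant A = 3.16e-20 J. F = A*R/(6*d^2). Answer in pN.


Convert to SI: R = 30 nm = 3e-08 m, d = 8 nm = 8e-09 m
F = A * R / (6 * d^2)
F = 3.16e-20 * 3e-08 / (6 * (8e-09)^2)
F = 2.46875e-12 N = 2.469 pN

2.469


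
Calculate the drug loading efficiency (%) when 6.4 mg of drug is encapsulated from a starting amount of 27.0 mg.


Drug loading efficiency = (drug loaded / drug initial) * 100
DLE = 6.4 / 27.0 * 100
DLE = 0.237 * 100
DLE = 23.7%

23.7


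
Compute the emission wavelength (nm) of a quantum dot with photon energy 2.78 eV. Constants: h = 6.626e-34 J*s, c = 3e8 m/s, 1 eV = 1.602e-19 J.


Convert energy: E = 2.78 eV = 2.78 * 1.602e-19 = 4.45356e-19 J
lambda = h*c / E = 6.626e-34 * 3e8 / 4.45356e-19
lambda = 4.4634e-07 m = 446.3 nm

446.3


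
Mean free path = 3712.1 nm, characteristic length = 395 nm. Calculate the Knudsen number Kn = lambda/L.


Knudsen number Kn = lambda / L
Kn = 3712.1 / 395
Kn = 9.3977

9.3977


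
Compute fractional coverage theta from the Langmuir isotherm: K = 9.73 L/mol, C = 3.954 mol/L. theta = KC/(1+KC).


Langmuir isotherm: theta = K*C / (1 + K*C)
K*C = 9.73 * 3.954 = 38.47242
theta = 38.47242 / (1 + 38.47242) = 38.47242 / 39.47242
theta = 0.9747

0.9747


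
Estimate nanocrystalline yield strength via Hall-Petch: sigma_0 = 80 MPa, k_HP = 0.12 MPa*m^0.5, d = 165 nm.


d = 165 nm = 1.65e-07 m
sqrt(d) = 0.0004062019
Hall-Petch contribution = k / sqrt(d) = 0.12 / 0.0004062019 = 295.4 MPa
sigma = sigma_0 + k/sqrt(d) = 80 + 295.4 = 375.4 MPa

375.4


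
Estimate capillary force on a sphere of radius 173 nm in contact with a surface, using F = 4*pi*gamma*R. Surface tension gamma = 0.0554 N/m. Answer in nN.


Convert radius: R = 173 nm = 1.73e-07 m
F = 4 * pi * gamma * R
F = 4 * pi * 0.0554 * 1.73e-07
F = 1.20439e-07 N = 120.4386 nN

120.4386


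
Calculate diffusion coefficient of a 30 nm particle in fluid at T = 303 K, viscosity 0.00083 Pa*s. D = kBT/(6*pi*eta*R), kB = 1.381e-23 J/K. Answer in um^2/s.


Radius R = 30/2 = 15 nm = 1.5e-08 m
D = kB*T / (6*pi*eta*R)
D = 1.381e-23 * 303 / (6 * pi * 0.00083 * 1.5e-08)
D = 1.78306e-11 m^2/s = 17.831 um^2/s

17.831


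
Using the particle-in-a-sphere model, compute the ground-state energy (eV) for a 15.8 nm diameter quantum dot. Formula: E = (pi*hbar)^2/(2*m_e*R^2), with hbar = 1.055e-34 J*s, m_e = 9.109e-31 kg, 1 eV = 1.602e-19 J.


Radius R = 15.8/2 = 7.9 nm = 7.9e-09 m
E = (pi * 1.055e-34)^2 / (2 * 9.109e-31 * (7.9e-09)^2)
E(J) = 9.66162e-22
E = E(J) / 1.602e-19 = 0.006 eV

0.006


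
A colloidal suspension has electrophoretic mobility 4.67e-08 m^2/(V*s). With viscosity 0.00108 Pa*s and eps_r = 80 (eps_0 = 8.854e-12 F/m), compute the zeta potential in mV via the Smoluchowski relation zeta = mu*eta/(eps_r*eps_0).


Smoluchowski equation: zeta = mu * eta / (eps_r * eps_0)
zeta = 4.67e-08 * 0.00108 / (80 * 8.854e-12)
zeta = 0.071205 V = 71.21 mV

71.21


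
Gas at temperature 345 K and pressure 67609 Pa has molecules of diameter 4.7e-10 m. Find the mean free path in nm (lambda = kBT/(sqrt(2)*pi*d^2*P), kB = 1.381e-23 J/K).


Mean free path: lambda = kB*T / (sqrt(2) * pi * d^2 * P)
lambda = 1.381e-23 * 345 / (sqrt(2) * pi * (4.7e-10)^2 * 67609)
lambda = 7.18038e-08 m
lambda = 71.8 nm

71.8


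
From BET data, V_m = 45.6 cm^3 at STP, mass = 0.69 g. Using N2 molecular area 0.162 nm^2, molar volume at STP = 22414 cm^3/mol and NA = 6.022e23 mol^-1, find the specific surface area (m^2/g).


Number of moles in monolayer = V_m / 22414 = 45.6 / 22414 = 0.00203444
Number of molecules = moles * NA = 0.00203444 * 6.022e23
SA = molecules * sigma / mass
SA = (45.6 / 22414) * 6.022e23 * 0.162e-18 / 0.69
SA = 287.6 m^2/g

287.6


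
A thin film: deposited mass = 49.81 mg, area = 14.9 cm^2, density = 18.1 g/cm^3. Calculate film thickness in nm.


Convert: m = 49.81 mg = 4.9810e-05 kg, A = 14.9 cm^2 = 1.4900e-03 m^2, rho = 18.1 g/cm^3 = 18100 kg/m^3
t = m / (A * rho)
t = 4.9810e-05 / (1.4900e-03 * 18100)
t = 1.8469e-06 m = 1846.9 nm

1846.9


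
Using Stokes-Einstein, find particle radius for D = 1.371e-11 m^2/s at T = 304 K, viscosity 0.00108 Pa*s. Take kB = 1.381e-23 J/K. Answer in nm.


Stokes-Einstein: R = kB*T / (6*pi*eta*D)
R = 1.381e-23 * 304 / (6 * pi * 0.00108 * 1.371e-11)
R = 1.5042e-08 m = 15.04 nm

15.04


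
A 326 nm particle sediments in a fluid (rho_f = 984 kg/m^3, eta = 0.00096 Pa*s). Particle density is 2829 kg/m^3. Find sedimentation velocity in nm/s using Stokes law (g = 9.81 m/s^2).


Radius R = 326/2 nm = 1.63e-07 m
Density difference = 2829 - 984 = 1845 kg/m^3
v = 2 * R^2 * (rho_p - rho_f) * g / (9 * eta)
v = 2 * (1.63e-07)^2 * 1845 * 9.81 / (9 * 0.00096)
v = 1.11316e-07 m/s = 111.3158 nm/s

111.3158


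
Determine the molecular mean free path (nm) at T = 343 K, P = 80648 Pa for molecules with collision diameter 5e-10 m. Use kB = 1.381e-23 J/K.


Mean free path: lambda = kB*T / (sqrt(2) * pi * d^2 * P)
lambda = 1.381e-23 * 343 / (sqrt(2) * pi * (5e-10)^2 * 80648)
lambda = 5.28797e-08 m
lambda = 52.88 nm

52.88


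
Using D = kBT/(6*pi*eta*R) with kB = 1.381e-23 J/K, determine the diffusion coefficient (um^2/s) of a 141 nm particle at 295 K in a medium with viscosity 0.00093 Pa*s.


Radius R = 141/2 = 70.5 nm = 7.05e-08 m
D = kB*T / (6*pi*eta*R)
D = 1.381e-23 * 295 / (6 * pi * 0.00093 * 7.05e-08)
D = 3.29642e-12 m^2/s = 3.296 um^2/s

3.296


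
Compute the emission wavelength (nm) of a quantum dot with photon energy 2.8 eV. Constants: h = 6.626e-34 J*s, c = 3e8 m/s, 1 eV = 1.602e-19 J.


Convert energy: E = 2.8 eV = 2.8 * 1.602e-19 = 4.4856e-19 J
lambda = h*c / E = 6.626e-34 * 3e8 / 4.4856e-19
lambda = 4.43151e-07 m = 443.2 nm

443.2


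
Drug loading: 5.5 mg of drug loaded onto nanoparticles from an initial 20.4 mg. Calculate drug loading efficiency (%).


Drug loading efficiency = (drug loaded / drug initial) * 100
DLE = 5.5 / 20.4 * 100
DLE = 0.2696 * 100
DLE = 26.96%

26.96


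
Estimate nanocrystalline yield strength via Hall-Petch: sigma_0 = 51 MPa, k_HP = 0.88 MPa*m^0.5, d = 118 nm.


d = 118 nm = 1.18e-07 m
sqrt(d) = 0.0003435113
Hall-Petch contribution = k / sqrt(d) = 0.88 / 0.0003435113 = 2561.8 MPa
sigma = sigma_0 + k/sqrt(d) = 51 + 2561.8 = 2612.8 MPa

2612.8


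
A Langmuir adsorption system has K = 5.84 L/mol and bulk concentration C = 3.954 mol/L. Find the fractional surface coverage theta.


Langmuir isotherm: theta = K*C / (1 + K*C)
K*C = 5.84 * 3.954 = 23.09136
theta = 23.09136 / (1 + 23.09136) = 23.09136 / 24.09136
theta = 0.9585

0.9585


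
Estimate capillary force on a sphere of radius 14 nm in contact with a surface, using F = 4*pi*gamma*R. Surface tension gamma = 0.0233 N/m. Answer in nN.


Convert radius: R = 14 nm = 1.4e-08 m
F = 4 * pi * gamma * R
F = 4 * pi * 0.0233 * 1.4e-08
F = 4.09915e-09 N = 4.0992 nN

4.0992


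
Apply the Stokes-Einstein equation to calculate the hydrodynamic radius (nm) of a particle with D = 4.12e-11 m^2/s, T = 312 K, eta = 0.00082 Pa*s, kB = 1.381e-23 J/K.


Stokes-Einstein: R = kB*T / (6*pi*eta*D)
R = 1.381e-23 * 312 / (6 * pi * 0.00082 * 4.12e-11)
R = 6.76606e-09 m = 6.77 nm

6.77


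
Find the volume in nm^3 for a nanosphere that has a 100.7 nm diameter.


Radius r = 100.7/2 = 50.35 nm
Volume V = (4/3) * pi * r^3
V = (4/3) * pi * (50.35)^3
V = 534671.5 nm^3

534671.5


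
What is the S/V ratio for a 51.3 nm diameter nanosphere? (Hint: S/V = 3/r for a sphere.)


Radius r = 51.3/2 = 25.65 nm
S/V = 3 / r = 3 / 25.65
S/V = 0.117 nm^-1

0.117


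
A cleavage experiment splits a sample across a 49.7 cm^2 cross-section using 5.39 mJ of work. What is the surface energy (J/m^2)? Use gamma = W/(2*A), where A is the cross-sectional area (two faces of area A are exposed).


Convert: A = 49.7 cm^2 = 0.00497 m^2, W = 5.39 mJ = 0.00539 J
Cleaving exposes two faces of area A, so total new surface = 2*A and gamma = W / (2*A)
gamma = 0.00539 / (2 * 0.00497)
gamma = 0.542 J/m^2

0.542


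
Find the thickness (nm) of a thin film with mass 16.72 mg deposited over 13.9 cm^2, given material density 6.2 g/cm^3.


Convert: m = 16.72 mg = 1.6720e-05 kg, A = 13.9 cm^2 = 1.3900e-03 m^2, rho = 6.2 g/cm^3 = 6200 kg/m^3
t = m / (A * rho)
t = 1.6720e-05 / (1.3900e-03 * 6200)
t = 1.9401e-06 m = 1940.1 nm

1940.1


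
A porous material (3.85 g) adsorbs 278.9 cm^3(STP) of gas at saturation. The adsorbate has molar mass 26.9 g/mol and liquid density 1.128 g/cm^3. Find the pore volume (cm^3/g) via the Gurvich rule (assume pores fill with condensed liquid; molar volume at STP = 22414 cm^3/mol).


Moles adsorbed n = V_ads / 22414 = 278.9 / 22414 = 1.244312e-02 mol
Liquid volume V_liq = n * M / rho_liq = 1.244312e-02 * 26.9 / 1.128 = 0.29674 cm^3
Specific pore volume V_pore = V_liq / m_sample = 0.29674 / 3.85
V_pore = 0.0771 cm^3/g

0.0771


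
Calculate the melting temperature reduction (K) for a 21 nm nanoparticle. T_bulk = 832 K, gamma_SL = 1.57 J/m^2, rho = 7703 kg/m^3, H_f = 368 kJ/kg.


Radius R = 21/2 = 10.5 nm = 1.05e-08 m
Convert H_f = 368 kJ/kg = 368000 J/kg
dT = 2 * gamma_SL * T_bulk / (rho * H_f * R)
dT = 2 * 1.57 * 832 / (7703 * 368000 * 1.05e-08)
dT = 87.8 K

87.8


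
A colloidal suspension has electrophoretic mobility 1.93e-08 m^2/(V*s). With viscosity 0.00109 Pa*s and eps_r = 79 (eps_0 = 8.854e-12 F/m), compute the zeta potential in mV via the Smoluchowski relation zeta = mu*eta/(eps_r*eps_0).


Smoluchowski equation: zeta = mu * eta / (eps_r * eps_0)
zeta = 1.93e-08 * 0.00109 / (79 * 8.854e-12)
zeta = 0.030076 V = 30.08 mV

30.08


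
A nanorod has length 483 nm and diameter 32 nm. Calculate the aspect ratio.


Aspect ratio AR = length / diameter
AR = 483 / 32
AR = 15.09

15.09


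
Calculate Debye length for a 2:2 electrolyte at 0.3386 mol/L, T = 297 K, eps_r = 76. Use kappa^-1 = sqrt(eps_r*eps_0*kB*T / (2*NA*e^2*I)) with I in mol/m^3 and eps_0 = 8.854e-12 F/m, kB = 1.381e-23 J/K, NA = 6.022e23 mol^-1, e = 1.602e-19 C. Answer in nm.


Ionic strength I = 0.3386 * 2^2 * 1000 = 1354.4 mol/m^3
kappa^-1 = sqrt(76 * 8.854e-12 * 1.381e-23 * 297 / (2 * 6.022e23 * (1.602e-19)^2 * 1354.4))
kappa^-1 = 0.257 nm

0.257


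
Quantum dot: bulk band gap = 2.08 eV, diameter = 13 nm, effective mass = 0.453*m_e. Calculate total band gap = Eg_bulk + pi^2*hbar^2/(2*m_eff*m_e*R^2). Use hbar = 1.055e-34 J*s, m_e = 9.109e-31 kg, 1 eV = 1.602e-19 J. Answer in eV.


Radius R = 13/2 nm = 6.5e-09 m
Confinement energy dE = pi^2 * hbar^2 / (2 * m_eff * m_e * R^2)
dE = pi^2 * (1.055e-34)^2 / (2 * 0.453 * 9.109e-31 * (6.5e-09)^2) J, divided by 1.602e-19 J/eV
dE = 0.0197 eV
Total band gap = E_g(bulk) + dE = 2.08 + 0.0197 = 2.0997 eV

2.0997


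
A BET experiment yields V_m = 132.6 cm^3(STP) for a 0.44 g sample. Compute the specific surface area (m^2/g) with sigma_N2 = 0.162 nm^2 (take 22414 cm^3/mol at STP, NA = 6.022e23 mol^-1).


Number of moles in monolayer = V_m / 22414 = 132.6 / 22414 = 0.00591595
Number of molecules = moles * NA = 0.00591595 * 6.022e23
SA = molecules * sigma / mass
SA = (132.6 / 22414) * 6.022e23 * 0.162e-18 / 0.44
SA = 1311.7 m^2/g

1311.7


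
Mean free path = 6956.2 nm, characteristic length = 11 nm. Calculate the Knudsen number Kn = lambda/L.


Knudsen number Kn = lambda / L
Kn = 6956.2 / 11
Kn = 632.3818

632.3818


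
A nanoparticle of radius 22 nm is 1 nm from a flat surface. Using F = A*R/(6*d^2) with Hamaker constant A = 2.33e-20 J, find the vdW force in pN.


Convert to SI: R = 22 nm = 2.2e-08 m, d = 1 nm = 1e-09 m
F = A * R / (6 * d^2)
F = 2.33e-20 * 2.2e-08 / (6 * (1e-09)^2)
F = 8.54333e-11 N = 85.433 pN

85.433


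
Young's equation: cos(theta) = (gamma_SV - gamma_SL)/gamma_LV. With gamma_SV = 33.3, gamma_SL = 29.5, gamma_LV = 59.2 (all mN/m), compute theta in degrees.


cos(theta) = (gamma_SV - gamma_SL) / gamma_LV
cos(theta) = (33.3 - 29.5) / 59.2
cos(theta) = 0.064189
theta = arccos(0.064189) = 86.32 degrees

86.32


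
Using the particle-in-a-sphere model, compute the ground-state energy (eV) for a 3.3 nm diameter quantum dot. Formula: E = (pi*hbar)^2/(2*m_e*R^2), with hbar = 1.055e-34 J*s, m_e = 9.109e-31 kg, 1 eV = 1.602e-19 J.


Radius R = 3.3/2 = 1.65 nm = 1.65e-09 m
E = (pi * 1.055e-34)^2 / (2 * 9.109e-31 * (1.65e-09)^2)
E(J) = 2.21481e-20
E = E(J) / 1.602e-19 = 0.1383 eV

0.1383


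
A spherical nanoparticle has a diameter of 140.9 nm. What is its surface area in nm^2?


Radius r = 140.9/2 = 70.45 nm
Surface area SA = 4 * pi * r^2
SA = 4 * pi * (70.45)^2
SA = 62369.44 nm^2

62369.44


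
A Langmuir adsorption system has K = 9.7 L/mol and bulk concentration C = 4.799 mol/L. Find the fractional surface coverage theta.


Langmuir isotherm: theta = K*C / (1 + K*C)
K*C = 9.7 * 4.799 = 46.5503
theta = 46.5503 / (1 + 46.5503) = 46.5503 / 47.5503
theta = 0.979

0.979


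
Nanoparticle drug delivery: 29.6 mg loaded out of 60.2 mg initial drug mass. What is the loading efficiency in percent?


Drug loading efficiency = (drug loaded / drug initial) * 100
DLE = 29.6 / 60.2 * 100
DLE = 0.4917 * 100
DLE = 49.17%

49.17


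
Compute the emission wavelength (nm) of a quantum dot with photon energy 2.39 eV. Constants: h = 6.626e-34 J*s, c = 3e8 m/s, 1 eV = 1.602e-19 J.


Convert energy: E = 2.39 eV = 2.39 * 1.602e-19 = 3.82878e-19 J
lambda = h*c / E = 6.626e-34 * 3e8 / 3.82878e-19
lambda = 5.19173e-07 m = 519.2 nm

519.2


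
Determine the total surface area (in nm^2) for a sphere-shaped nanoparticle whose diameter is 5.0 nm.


Radius r = 5.0/2 = 2.5 nm
Surface area SA = 4 * pi * r^2
SA = 4 * pi * (2.5)^2
SA = 78.54 nm^2

78.54


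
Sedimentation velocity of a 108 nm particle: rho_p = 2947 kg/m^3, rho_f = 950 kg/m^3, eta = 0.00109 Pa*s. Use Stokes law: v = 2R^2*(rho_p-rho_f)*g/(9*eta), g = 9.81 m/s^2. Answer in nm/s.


Radius R = 108/2 nm = 5.4e-08 m
Density difference = 2947 - 950 = 1997 kg/m^3
v = 2 * R^2 * (rho_p - rho_f) * g / (9 * eta)
v = 2 * (5.4e-08)^2 * 1997 * 9.81 / (9 * 0.00109)
v = 1.16465e-08 m/s = 11.6465 nm/s

11.6465


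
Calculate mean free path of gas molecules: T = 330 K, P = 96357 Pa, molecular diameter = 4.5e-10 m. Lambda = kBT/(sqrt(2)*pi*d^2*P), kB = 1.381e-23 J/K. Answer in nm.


Mean free path: lambda = kB*T / (sqrt(2) * pi * d^2 * P)
lambda = 1.381e-23 * 330 / (sqrt(2) * pi * (4.5e-10)^2 * 96357)
lambda = 5.25696e-08 m
lambda = 52.57 nm

52.57


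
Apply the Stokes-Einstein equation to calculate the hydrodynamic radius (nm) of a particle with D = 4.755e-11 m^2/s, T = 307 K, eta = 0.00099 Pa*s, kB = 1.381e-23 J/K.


Stokes-Einstein: R = kB*T / (6*pi*eta*D)
R = 1.381e-23 * 307 / (6 * pi * 0.00099 * 4.755e-11)
R = 4.77799e-09 m = 4.78 nm

4.78


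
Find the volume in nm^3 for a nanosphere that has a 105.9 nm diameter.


Radius r = 105.9/2 = 52.95 nm
Volume V = (4/3) * pi * r^3
V = (4/3) * pi * (52.95)^3
V = 621851.24 nm^3

621851.24


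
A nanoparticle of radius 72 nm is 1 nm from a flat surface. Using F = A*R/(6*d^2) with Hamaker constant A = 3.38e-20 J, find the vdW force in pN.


Convert to SI: R = 72 nm = 7.2e-08 m, d = 1 nm = 1e-09 m
F = A * R / (6 * d^2)
F = 3.38e-20 * 7.2e-08 / (6 * (1e-09)^2)
F = 4.056e-10 N = 405.6 pN

405.6


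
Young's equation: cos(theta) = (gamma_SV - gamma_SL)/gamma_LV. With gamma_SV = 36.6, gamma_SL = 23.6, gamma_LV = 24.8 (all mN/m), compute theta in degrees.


cos(theta) = (gamma_SV - gamma_SL) / gamma_LV
cos(theta) = (36.6 - 23.6) / 24.8
cos(theta) = 0.524194
theta = arccos(0.524194) = 58.39 degrees

58.39


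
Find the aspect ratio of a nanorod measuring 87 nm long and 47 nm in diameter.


Aspect ratio AR = length / diameter
AR = 87 / 47
AR = 1.85

1.85


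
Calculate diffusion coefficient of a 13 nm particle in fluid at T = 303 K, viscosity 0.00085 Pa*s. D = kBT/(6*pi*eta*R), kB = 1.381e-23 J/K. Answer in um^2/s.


Radius R = 13/2 = 6.5 nm = 6.5e-09 m
D = kB*T / (6*pi*eta*R)
D = 1.381e-23 * 303 / (6 * pi * 0.00085 * 6.5e-09)
D = 4.01793e-11 m^2/s = 40.179 um^2/s

40.179


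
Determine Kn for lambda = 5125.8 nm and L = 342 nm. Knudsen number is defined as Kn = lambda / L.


Knudsen number Kn = lambda / L
Kn = 5125.8 / 342
Kn = 14.9877

14.9877


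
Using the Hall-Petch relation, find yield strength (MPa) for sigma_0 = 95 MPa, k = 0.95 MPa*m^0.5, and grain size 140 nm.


d = 140 nm = 1.4e-07 m
sqrt(d) = 0.0003741657
Hall-Petch contribution = k / sqrt(d) = 0.95 / 0.0003741657 = 2539.0 MPa
sigma = sigma_0 + k/sqrt(d) = 95 + 2539.0 = 2634.0 MPa

2634.0


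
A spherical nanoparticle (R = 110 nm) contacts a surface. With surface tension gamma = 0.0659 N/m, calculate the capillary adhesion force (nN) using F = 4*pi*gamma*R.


Convert radius: R = 110 nm = 1.1e-07 m
F = 4 * pi * gamma * R
F = 4 * pi * 0.0659 * 1.1e-07
F = 9.10936e-08 N = 91.0936 nN

91.0936


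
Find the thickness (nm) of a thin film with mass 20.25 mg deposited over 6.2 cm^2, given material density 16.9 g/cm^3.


Convert: m = 20.25 mg = 2.0250e-05 kg, A = 6.2 cm^2 = 6.2000e-04 m^2, rho = 16.9 g/cm^3 = 16900 kg/m^3
t = m / (A * rho)
t = 2.0250e-05 / (6.2000e-04 * 16900)
t = 1.9326e-06 m = 1932.6 nm

1932.6


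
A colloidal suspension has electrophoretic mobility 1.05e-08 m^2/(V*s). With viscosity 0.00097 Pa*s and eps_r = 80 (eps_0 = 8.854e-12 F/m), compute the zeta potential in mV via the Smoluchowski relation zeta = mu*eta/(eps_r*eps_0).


Smoluchowski equation: zeta = mu * eta / (eps_r * eps_0)
zeta = 1.05e-08 * 0.00097 / (80 * 8.854e-12)
zeta = 0.014379 V = 14.38 mV

14.38


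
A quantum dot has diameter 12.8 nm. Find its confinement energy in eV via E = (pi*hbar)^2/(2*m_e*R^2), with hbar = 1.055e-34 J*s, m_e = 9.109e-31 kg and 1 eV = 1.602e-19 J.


Radius R = 12.8/2 = 6.4 nm = 6.4e-09 m
E = (pi * 1.055e-34)^2 / (2 * 9.109e-31 * (6.4e-09)^2)
E(J) = 1.47212e-21
E = E(J) / 1.602e-19 = 0.0092 eV

0.0092


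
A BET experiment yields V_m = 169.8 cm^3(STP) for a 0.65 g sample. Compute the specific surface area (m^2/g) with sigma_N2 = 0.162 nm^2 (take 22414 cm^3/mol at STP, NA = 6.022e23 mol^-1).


Number of moles in monolayer = V_m / 22414 = 169.8 / 22414 = 0.00757562
Number of molecules = moles * NA = 0.00757562 * 6.022e23
SA = molecules * sigma / mass
SA = (169.8 / 22414) * 6.022e23 * 0.162e-18 / 0.65
SA = 1137.0 m^2/g

1137.0


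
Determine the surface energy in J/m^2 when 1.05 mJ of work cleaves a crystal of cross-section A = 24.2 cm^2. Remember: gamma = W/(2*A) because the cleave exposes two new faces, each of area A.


Convert: A = 24.2 cm^2 = 0.00242 m^2, W = 1.05 mJ = 0.00105 J
Cleaving exposes two faces of area A, so total new surface = 2*A and gamma = W / (2*A)
gamma = 0.00105 / (2 * 0.00242)
gamma = 0.217 J/m^2

0.217


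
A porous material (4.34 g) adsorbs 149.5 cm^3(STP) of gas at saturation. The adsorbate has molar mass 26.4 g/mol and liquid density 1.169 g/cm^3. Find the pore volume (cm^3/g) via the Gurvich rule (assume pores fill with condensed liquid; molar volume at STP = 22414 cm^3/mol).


Moles adsorbed n = V_ads / 22414 = 149.5 / 22414 = 6.669938e-03 mol
Liquid volume V_liq = n * M / rho_liq = 6.669938e-03 * 26.4 / 1.169 = 0.15063 cm^3
Specific pore volume V_pore = V_liq / m_sample = 0.15063 / 4.34
V_pore = 0.0347 cm^3/g

0.0347


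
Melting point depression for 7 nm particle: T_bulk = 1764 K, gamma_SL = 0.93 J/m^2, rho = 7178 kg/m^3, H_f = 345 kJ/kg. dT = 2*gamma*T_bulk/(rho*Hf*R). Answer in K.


Radius R = 7/2 = 3.5 nm = 3.5e-09 m
Convert H_f = 345 kJ/kg = 345000 J/kg
dT = 2 * gamma_SL * T_bulk / (rho * H_f * R)
dT = 2 * 0.93 * 1764 / (7178 * 345000 * 3.5e-09)
dT = 378.5 K

378.5


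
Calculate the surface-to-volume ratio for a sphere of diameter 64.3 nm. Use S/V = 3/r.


Radius r = 64.3/2 = 32.15 nm
S/V = 3 / r = 3 / 32.15
S/V = 0.0933 nm^-1

0.0933


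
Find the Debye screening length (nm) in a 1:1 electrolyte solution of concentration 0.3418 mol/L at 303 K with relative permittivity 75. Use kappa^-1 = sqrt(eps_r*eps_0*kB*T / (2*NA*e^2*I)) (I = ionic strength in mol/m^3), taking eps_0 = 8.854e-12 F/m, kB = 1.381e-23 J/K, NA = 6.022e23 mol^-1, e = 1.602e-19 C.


Ionic strength I = 0.3418 * 1^2 * 1000 = 341.8 mol/m^3
kappa^-1 = sqrt(75 * 8.854e-12 * 1.381e-23 * 303 / (2 * 6.022e23 * (1.602e-19)^2 * 341.8))
kappa^-1 = 0.513 nm

0.513
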